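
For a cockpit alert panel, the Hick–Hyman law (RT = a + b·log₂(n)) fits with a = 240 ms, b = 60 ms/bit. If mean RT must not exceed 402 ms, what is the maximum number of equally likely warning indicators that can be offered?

Set 240 + 60·log₂ n ≤ 402 → log₂ n ≤ (402 − 240)/60 = 2.7000.
So n ≤ 2^2.7000 = 6.498; the largest integer n is 6.

6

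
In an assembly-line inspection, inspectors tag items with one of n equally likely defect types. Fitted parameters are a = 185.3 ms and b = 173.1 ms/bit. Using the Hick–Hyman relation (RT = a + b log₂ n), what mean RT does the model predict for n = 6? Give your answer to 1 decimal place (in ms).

632.8 ms

log₂(6) = 2.5850 bits, so RT = 185.3 + 173.1 × 2.5850 ≈ 632.757 ms.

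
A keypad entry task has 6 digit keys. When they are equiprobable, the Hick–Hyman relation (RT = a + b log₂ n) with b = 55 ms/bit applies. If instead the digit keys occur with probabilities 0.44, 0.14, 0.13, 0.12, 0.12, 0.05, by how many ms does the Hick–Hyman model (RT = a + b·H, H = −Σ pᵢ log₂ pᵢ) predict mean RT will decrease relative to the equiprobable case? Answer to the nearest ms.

Equiprobable entropy H₀ = log₂ 6 = 2.5850 bits.
Skewed entropy H = −Σ pᵢ log₂ pᵢ = 2.2511 bits.
ΔRT = b·(H₀ − H) = 55 × 0.3338 = 18.36 ms.

18 ms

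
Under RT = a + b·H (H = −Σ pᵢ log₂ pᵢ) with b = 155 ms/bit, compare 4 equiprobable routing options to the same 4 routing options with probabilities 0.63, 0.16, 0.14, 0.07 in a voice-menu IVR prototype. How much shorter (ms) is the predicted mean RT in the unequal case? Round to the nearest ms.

The RT saving is b·ΔH. Equiprobable H₀ = log₂(4) = 2.0000 bits; with the given probabilities H = 1.5086 bits.
b·(H₀ − H) = 155 × (2.0000 − 1.5086) = 76.16 ms.

76 ms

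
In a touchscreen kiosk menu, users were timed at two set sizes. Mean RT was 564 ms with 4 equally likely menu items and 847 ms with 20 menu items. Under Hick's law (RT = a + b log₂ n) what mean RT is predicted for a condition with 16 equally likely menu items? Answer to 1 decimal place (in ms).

Fit slope and intercept:
  b = (847 − 564) / (log₂ 20 − log₂ 4) = 283 / (4.3219 − 2) = 121.881 ms/bit
  a = 564 − 121.881 × 2 = 320.237 ms
Then RT(16) = 320.237 + 121.881 × log₂ 16 = 320.237 + 121.881 × 4 ≈ 807.763 ms.

807.8 ms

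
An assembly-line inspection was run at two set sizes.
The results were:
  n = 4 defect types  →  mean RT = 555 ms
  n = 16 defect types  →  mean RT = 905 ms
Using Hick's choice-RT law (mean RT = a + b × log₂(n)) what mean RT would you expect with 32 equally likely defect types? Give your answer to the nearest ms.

With log₂ n on the abscissa the relation is linear; from the two conditions:
  b = (905 − 555) / (log₂ 16 − log₂ 4) = 350 / (4 − 2) = 175 ms/bit
  a = 555 − 175 × 2 = 205 ms
Then RT(32) = 205 + 175 × log₂ 32 = 205 + 175 × 5 ≈ 1080.000 ms.

1080 ms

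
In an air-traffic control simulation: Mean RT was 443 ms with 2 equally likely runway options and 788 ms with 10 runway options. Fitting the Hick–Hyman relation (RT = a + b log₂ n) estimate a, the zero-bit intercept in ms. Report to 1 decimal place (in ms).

b = (RT₂ − RT₁)/(log₂ n₂ − log₂ n₁) = (788 − 443)/(3.3219 − 1) = 148.583 ms/bit.
a = RT₁ − b·log₂ n₁ = 443 − 148.583 × 1 = 294.417 ms.

294.4 ms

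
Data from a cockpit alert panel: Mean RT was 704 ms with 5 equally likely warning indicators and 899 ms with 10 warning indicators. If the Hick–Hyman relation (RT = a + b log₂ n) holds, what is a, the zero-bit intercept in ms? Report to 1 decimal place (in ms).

251.2 ms

Slope: b = (899 − 704) / (log₂ 10 − log₂ 5) = 195/1.0000 = 195.000 ms/bit.
Intercept: a = 704 − 195.000·log₂(5) = 251.224 ms.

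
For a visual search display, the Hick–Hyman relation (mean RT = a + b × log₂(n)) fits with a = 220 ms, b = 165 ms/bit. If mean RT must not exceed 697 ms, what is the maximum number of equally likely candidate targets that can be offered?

Set 220 + 165·log₂ n ≤ 697 → log₂ n ≤ (697 − 220)/165 = 2.8909.
So n ≤ 2^2.8909 = 7.417; the largest integer n is 7.

7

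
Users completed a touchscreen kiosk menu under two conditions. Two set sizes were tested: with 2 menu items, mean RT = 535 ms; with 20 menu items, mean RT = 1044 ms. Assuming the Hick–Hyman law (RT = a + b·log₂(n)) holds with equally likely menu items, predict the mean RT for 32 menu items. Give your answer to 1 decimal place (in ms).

1147.9 ms

RT is linear in log₂ n, so two points fix the line:
  b = (1044 − 535) / (log₂ 20 − log₂ 2) = 509 / (4.3219 − 1) = 153.224 ms/bit
  a = 535 − 153.224 × 1 = 381.776 ms
Then RT(32) = 381.776 + 153.224 × log₂ 32 = 381.776 + 153.224 × 5 ≈ 1147.897 ms.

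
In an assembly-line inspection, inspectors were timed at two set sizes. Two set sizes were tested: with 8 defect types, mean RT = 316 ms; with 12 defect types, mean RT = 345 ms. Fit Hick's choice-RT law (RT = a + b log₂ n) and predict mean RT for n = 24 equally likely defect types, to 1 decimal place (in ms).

With log₂ n on the abscissa the relation is linear; from the two conditions:
  b = (345 − 316) / (log₂ 12 − log₂ 8) = 29 / (3.5850 − 3) = 49.576 ms/bit
  a = 316 − 49.576 × 3 = 167.273 ms
Then RT(24) = 167.273 + 49.576 × log₂ 24 = 167.273 + 49.576 × 4.5850 ≈ 394.576 ms.

394.6 ms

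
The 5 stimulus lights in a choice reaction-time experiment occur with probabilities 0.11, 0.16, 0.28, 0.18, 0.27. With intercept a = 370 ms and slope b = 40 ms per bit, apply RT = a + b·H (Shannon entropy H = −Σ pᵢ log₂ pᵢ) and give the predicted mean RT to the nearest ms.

460 ms

H = 0.11·log₂(1/0.11) + 0.16·log₂(1/0.16) + 0.28·log₂(1/0.28) + 0.18·log₂(1/0.18) + 0.27·log₂(1/0.27) = 2.2429 bits.
RT = 370 + 40 × 2.2429 = 459.71 ms.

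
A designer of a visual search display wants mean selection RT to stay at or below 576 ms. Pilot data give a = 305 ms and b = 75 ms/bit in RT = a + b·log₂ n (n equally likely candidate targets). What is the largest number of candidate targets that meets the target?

75·log₂ n ≤ 576 − 305 = 271, giving log₂ n ≤ 3.6133 and n ≤ 12.238. The largest whole number is 12.

12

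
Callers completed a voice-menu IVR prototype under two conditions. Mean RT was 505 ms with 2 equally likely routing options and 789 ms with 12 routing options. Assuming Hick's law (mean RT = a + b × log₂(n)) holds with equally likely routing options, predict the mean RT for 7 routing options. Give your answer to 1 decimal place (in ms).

703.6 ms

Fit slope and intercept:
  b = (789 − 505) / (log₂ 12 − log₂ 2) = 284 / (3.5850 − 1) = 109.866 ms/bit
  a = 505 − 109.866 × 1 = 395.134 ms
Then RT(7) = 395.134 + 109.866 × log₂ 7 = 395.134 + 109.866 × 2.8074 ≈ 703.567 ms.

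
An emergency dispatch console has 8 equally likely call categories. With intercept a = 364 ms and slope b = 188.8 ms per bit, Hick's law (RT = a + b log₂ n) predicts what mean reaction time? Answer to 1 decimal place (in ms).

log₂(8) = 3 bits, so RT = 364 + 188.8 × 3 ≈ 930.400 ms.

930.4 ms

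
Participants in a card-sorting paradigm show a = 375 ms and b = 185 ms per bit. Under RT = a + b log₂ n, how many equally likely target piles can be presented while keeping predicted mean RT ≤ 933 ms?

8

Set 375 + 185·log₂ n ≤ 933 → log₂ n ≤ (933 − 375)/185 = 3.0162.
So n ≤ 2^3.0162 = 8.090; the largest integer n is 8.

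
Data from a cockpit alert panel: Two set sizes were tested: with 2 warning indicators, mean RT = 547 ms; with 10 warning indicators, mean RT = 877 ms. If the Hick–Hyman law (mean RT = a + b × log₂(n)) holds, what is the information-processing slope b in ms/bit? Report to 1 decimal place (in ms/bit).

142.1 ms/bit

b = (RT₂ − RT₁)/(log₂ n₂ − log₂ n₁) = (877 − 547)/(3.3219 − 1) = 142.123 ms/bit.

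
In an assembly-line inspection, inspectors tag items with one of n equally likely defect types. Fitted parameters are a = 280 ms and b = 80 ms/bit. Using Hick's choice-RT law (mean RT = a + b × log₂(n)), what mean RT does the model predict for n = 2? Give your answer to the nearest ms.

360 ms

log₂(2) = 1 bits, so RT = 280 + 80 × 1 ≈ 360.000 ms.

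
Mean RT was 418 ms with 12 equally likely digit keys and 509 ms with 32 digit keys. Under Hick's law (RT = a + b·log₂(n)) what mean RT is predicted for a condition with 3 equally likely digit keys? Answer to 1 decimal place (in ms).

289.4 ms

Solve the two-equation system in a and b:
  b = (509 − 418) / (log₂ 32 − log₂ 12) = 91 / (5 − 3.5850) = 64.309 ms/bit
  a = 418 − 64.309 × 3.5850 = 187.454 ms
Then RT(3) = 187.454 + 64.309 × log₂ 3 = 187.454 + 64.309 × 1.5850 ≈ 289.382 ms.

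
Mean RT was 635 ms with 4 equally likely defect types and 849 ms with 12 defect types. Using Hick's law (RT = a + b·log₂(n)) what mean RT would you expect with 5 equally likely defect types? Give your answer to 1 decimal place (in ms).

Solve the two-equation system in a and b:
  b = (849 − 635) / (log₂ 12 − log₂ 4) = 214 / (3.5850 − 2) = 135.019 ms/bit
  a = 635 − 135.019 × 2 = 364.962 ms
Then RT(5) = 364.962 + 135.019 × log₂ 5 = 364.962 + 135.019 × 2.3219 ≈ 678.466 ms.

678.5 ms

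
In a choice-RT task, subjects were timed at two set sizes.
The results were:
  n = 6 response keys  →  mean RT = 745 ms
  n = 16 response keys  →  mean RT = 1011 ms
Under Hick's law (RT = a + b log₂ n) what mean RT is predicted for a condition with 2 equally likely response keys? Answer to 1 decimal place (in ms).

With log₂ n on the abscissa the relation is linear; from the two conditions:
  b = (1011 − 745) / (log₂ 16 − log₂ 6) = 266 / (4 − 2.5850) = 187.981 ms/bit
  a = 745 − 187.981 × 2.5850 = 259.076 ms
Then RT(2) = 259.076 + 187.981 × log₂ 2 = 259.076 + 187.981 × 1 ≈ 447.057 ms.

447.1 ms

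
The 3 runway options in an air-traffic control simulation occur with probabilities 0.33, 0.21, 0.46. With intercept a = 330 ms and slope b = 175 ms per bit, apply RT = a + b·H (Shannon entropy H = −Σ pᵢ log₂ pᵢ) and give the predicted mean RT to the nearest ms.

H = 0.33·log₂(1/0.33) + 0.21·log₂(1/0.21) + 0.46·log₂(1/0.46) = 1.5160 bits.
RT = 330 + 175 × 1.5160 = 595.30 ms.

595 ms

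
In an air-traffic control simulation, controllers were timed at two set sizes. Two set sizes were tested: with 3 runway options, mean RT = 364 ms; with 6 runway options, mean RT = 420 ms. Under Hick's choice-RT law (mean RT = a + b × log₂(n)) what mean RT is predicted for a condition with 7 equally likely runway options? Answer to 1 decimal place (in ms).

Solve the two-equation system in a and b:
  b = (420 − 364) / (log₂ 6 − log₂ 3) = 56 / (2.5850 − 1.5850) = 56.000 ms/bit
  a = 364 − 56.000 × 1.5850 = 275.242 ms
Then RT(7) = 275.242 + 56.000 × log₂ 7 = 275.242 + 56.000 × 2.8074 ≈ 432.454 ms.

432.5 ms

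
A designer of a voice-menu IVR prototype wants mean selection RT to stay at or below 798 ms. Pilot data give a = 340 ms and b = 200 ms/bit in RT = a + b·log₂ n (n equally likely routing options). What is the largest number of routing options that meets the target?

Information budget: (798 − 340)/200 = 2.2900 bits, so n ≤ 2^2.2900 = 4.891 → at most 4.

4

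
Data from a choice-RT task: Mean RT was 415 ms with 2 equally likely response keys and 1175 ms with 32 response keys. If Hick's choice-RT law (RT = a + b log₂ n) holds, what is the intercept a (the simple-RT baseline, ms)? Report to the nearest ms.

b = (RT₂ − RT₁)/(log₂ n₂ − log₂ n₁) = (1175 − 415)/(5 − 1) = 190 ms/bit.
a = RT₁ − b·log₂ n₁ = 415 − 190 × 1 = 225.000 ms.

225 ms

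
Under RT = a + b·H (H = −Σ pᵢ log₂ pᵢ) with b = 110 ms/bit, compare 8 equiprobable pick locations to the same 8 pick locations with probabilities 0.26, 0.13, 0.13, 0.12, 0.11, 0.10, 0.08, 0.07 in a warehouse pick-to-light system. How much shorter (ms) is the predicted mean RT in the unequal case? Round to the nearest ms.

13 ms

The RT saving is b·ΔH. Equiprobable H₀ = log₂(8) = 3.0000 bits; with the given probabilities H = 2.8802 bits.
b·(H₀ − H) = 110 × (3.0000 − 2.8802) = 13.18 ms.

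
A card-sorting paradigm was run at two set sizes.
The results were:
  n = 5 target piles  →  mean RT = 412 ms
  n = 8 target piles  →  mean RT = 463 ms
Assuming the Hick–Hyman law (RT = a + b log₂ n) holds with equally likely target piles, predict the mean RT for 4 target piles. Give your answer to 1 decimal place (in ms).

With log₂ n on the abscissa the relation is linear; from the two conditions:
  b = (463 − 412) / (log₂ 8 − log₂ 5) = 51 / (3 − 2.3219) = 75.213 ms/bit
  a = 412 − 75.213 × 2.3219 = 237.360 ms
Then RT(4) = 237.360 + 75.213 × log₂ 4 = 237.360 + 75.213 × 2 ≈ 387.787 ms.

387.8 ms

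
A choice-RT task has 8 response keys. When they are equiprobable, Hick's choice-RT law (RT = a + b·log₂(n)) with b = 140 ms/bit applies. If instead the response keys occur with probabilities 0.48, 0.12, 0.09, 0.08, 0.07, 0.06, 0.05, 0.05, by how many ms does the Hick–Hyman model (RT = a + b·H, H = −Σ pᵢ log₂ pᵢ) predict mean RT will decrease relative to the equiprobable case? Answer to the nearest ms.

81 ms

The RT saving is b·ΔH. Equiprobable H₀ = log₂(8) = 3.0000 bits; with the given probabilities H = 2.4238 bits.
b·(H₀ − H) = 140 × (3.0000 − 2.4238) = 80.67 ms.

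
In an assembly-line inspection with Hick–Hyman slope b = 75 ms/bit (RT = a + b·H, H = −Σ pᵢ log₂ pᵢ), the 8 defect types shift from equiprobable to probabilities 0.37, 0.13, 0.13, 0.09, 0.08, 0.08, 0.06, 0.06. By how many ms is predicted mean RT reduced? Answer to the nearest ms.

The RT saving is b·ΔH. Equiprobable H₀ = log₂(8) = 3.0000 bits; with the given probabilities H = 2.6788 bits.
b·(H₀ − H) = 75 × (3.0000 − 2.6788) = 24.09 ms.

24 ms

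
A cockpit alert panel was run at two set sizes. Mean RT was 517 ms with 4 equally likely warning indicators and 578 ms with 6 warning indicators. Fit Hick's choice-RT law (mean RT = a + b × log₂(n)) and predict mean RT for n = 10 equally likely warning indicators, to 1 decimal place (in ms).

654.9 ms

RT is linear in log₂ n, so two points fix the line:
  b = (578 − 517) / (log₂ 6 − log₂ 4) = 61 / (2.5850 − 2) = 104.280 ms/bit
  a = 517 − 104.280 × 2 = 308.440 ms
Then RT(10) = 308.440 + 104.280 × log₂ 10 = 308.440 + 104.280 × 3.3219 ≈ 654.851 ms.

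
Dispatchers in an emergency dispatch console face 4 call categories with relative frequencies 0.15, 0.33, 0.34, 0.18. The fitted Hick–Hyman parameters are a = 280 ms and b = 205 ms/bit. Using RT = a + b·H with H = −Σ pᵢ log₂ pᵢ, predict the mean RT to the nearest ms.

H = 0.15·log₂(1/0.15) + 0.33·log₂(1/0.33) + 0.34·log₂(1/0.34) + 0.18·log₂(1/0.18) = 1.9128 bits.
RT = 280 + 205 × 1.9128 = 672.13 ms.

672 ms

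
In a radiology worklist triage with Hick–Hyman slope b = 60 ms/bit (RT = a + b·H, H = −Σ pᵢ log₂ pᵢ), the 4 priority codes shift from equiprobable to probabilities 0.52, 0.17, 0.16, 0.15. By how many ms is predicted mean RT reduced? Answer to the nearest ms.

Equiprobable entropy H₀ = log₂ 4 = 2.0000 bits.
Skewed entropy H = −Σ pᵢ log₂ pᵢ = 1.7587 bits.
ΔRT = b·(H₀ − H) = 60 × 0.2413 = 14.48 ms.

14 ms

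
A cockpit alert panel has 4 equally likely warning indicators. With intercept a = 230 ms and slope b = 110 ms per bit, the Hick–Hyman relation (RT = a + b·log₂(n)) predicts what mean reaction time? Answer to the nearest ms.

log₂(4) = 2 bits, so RT = 230 + 110 × 2 ≈ 450.000 ms.

450 ms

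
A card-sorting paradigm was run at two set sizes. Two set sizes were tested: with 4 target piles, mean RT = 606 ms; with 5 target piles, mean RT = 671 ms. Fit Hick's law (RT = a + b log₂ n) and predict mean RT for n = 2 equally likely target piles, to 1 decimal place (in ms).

404.1 ms

With log₂ n on the abscissa the relation is linear; from the two conditions:
  b = (671 − 606) / (log₂ 5 − log₂ 4) = 65 / (2.3219 − 2) = 201.908 ms/bit
  a = 606 − 201.908 × 2 = 202.183 ms
Then RT(2) = 202.183 + 201.908 × log₂ 2 = 202.183 + 201.908 × 1 ≈ 404.092 ms.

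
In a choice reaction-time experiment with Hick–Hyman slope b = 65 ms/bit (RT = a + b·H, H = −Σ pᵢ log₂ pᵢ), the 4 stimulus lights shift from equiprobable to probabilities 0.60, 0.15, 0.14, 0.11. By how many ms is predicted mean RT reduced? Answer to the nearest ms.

The RT saving is b·ΔH. Equiprobable H₀ = log₂(4) = 2.0000 bits; with the given probabilities H = 1.6001 bits.
b·(H₀ − H) = 65 × (2.0000 − 1.6001) = 25.99 ms.

26 ms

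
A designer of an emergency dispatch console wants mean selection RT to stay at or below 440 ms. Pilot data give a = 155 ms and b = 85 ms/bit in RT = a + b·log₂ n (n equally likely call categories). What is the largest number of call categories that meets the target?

Set 155 + 85·log₂ n ≤ 440 → log₂ n ≤ (440 − 155)/85 = 3.3529.
So n ≤ 2^3.3529 = 10.217; the largest integer n is 10.

10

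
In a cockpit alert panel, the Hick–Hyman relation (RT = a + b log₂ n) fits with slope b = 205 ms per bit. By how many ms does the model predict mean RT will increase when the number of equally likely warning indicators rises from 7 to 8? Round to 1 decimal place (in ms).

The intercept a cancels: ΔRT = b·(log₂ n₂ − log₂ n₁) = b·log₂(n₂/n₁).
log₂(8) − log₂(7) = 3 − 2.8074 = 0.1926.
ΔRT = 205 × 0.1926 = 39.492 ms.

39.5 ms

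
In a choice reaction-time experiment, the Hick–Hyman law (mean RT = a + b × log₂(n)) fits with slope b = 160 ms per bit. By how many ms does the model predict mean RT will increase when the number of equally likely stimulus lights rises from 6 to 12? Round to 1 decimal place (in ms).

160.0 ms

Only the slope matters, since a is common to both: ΔRT = b·log₂(n₂/n₁).
log₂(12) − log₂(6) = log₂(12/6) = log₂(2) = 1.
ΔRT = 160 × 1.0000 = 160.000 ms.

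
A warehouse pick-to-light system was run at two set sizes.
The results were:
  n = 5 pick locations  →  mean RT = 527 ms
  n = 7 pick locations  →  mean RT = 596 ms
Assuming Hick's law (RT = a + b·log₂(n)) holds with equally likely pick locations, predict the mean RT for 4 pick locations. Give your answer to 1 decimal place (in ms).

481.2 ms

Fit slope and intercept:
  b = (596 − 527) / (log₂ 7 − log₂ 5) = 69 / (2.8074 − 2.3219) = 142.143 ms/bit
  a = 527 − 142.143 × 2.3219 = 196.954 ms
Then RT(4) = 196.954 + 142.143 × log₂ 4 = 196.954 + 142.143 × 2 ≈ 481.240 ms.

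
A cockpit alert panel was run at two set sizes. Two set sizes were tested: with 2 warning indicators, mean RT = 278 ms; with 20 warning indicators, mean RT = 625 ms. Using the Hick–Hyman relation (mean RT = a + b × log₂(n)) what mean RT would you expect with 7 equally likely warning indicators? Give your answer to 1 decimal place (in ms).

466.8 ms

With log₂ n on the abscissa the relation is linear; from the two conditions:
  b = (625 − 278) / (log₂ 20 − log₂ 2) = 347 / (4.3219 − 1) = 104.457 ms/bit
  a = 278 − 104.457 × 1 = 173.543 ms
Then RT(7) = 173.543 + 104.457 × log₂ 7 = 173.543 + 104.457 × 2.8074 ≈ 466.792 ms.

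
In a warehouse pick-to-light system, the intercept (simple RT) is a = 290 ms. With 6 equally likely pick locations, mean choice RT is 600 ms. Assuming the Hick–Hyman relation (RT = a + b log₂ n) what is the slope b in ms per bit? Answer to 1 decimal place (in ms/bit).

log₂(6) = 2.5850 bits.
b = (RT − a)/log₂ n = (600 − 290) / 2.5850 = 119.924 ms/bit.

119.9 ms/bit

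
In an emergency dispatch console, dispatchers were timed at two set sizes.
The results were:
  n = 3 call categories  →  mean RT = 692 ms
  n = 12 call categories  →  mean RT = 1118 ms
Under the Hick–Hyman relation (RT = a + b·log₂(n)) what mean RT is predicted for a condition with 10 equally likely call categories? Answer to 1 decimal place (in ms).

Solve the two-equation system in a and b:
  b = (1118 − 692) / (log₂ 12 − log₂ 3) = 426 / (3.5850 − 1.5850) = 213.000 ms/bit
  a = 692 − 213.000 × 1.5850 = 354.403 ms
Then RT(10) = 354.403 + 213.000 × log₂ 10 = 354.403 + 213.000 × 3.3219 ≈ 1061.974 ms.

1062.0 ms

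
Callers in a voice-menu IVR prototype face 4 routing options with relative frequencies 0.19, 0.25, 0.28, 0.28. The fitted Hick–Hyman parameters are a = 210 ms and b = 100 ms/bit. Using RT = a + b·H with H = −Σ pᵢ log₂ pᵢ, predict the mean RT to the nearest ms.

H = 0.19·log₂(1/0.19) + 0.25·log₂(1/0.25) + 0.28·log₂(1/0.28) + 0.28·log₂(1/0.28) = 1.9837 bits.
RT = 210 + 100 × 1.9837 = 408.37 ms.

408 ms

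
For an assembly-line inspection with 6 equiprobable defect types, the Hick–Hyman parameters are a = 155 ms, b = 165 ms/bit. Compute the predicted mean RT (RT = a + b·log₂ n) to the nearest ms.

log₂(6) = 2.5850 bits, so RT = 155 + 165 × 2.5850 ≈ 581.519 ms.

582 ms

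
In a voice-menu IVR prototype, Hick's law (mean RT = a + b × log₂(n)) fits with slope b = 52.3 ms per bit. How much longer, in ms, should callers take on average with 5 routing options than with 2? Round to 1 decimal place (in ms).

69.1 ms

Only the slope matters, since a is common to both: ΔRT = b·log₂(n₂/n₁).
log₂(5) − log₂(2) = 2.3219 − 1 = 1.3219.
ΔRT = 52.3 × 1.3219 = 69.137 ms.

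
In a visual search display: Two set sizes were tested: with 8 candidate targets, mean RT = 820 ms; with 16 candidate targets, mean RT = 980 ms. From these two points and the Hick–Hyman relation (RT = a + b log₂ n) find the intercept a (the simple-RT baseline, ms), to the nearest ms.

b = (RT₂ − RT₁)/(log₂ n₂ − log₂ n₁) = (980 − 820)/(4 − 3) = 160 ms/bit.
a = RT₁ − b·log₂ n₁ = 820 − 160 × 3 = 340.000 ms.

340 ms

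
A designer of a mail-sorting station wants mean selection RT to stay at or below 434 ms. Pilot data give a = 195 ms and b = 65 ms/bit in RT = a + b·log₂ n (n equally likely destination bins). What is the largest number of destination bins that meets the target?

Information budget: (434 − 195)/65 = 3.6769 bits, so n ≤ 2^3.6769 = 12.790 → at most 12.

12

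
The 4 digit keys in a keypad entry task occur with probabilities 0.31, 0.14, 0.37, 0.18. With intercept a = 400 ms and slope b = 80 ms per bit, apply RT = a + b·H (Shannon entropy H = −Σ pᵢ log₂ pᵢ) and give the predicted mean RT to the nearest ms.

552 ms

H = 0.31·log₂(1/0.31) + 0.14·log₂(1/0.14) + 0.37·log₂(1/0.37) + 0.18·log₂(1/0.18) = 1.8969 bits.
RT = 400 + 80 × 1.8969 = 551.76 ms.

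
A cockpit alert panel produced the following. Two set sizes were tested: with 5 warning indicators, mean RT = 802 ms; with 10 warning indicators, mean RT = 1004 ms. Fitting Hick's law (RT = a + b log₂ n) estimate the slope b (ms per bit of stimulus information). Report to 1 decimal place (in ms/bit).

202.0 ms/bit

Slope: b = (1004 − 802) / (log₂ 10 − log₂ 5) = 202/1.0000 = 202.000 ms/bit.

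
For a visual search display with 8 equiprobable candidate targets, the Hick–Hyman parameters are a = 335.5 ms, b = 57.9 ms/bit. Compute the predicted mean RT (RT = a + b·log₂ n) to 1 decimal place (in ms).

log₂(8) = 3 bits, so RT = 335.5 + 57.9 × 3 ≈ 509.200 ms.

509.2 ms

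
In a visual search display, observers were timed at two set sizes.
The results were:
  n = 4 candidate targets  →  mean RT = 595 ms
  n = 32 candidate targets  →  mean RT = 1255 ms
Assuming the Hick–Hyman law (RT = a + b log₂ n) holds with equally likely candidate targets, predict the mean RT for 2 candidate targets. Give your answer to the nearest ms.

With log₂ n on the abscissa the relation is linear; from the two conditions:
  b = (1255 − 595) / (log₂ 32 − log₂ 4) = 660 / (5 − 2) = 220 ms/bit
  a = 595 − 220 × 2 = 155 ms
Then RT(2) = 155 + 220 × log₂ 2 = 155 + 220 × 1 ≈ 375.000 ms.

375 ms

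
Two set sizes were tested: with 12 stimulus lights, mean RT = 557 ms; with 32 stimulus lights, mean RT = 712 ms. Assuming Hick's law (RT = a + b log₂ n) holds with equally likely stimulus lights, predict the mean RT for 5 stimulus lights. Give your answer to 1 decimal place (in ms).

Fit slope and intercept:
  b = (712 − 557) / (log₂ 32 − log₂ 12) = 155 / (5 − 3.5850) = 109.538 ms/bit
  a = 557 − 109.538 × 3.5850 = 164.311 ms
Then RT(5) = 164.311 + 109.538 × log₂ 5 = 164.311 + 109.538 × 2.3219 ≈ 418.650 ms.

418.7 ms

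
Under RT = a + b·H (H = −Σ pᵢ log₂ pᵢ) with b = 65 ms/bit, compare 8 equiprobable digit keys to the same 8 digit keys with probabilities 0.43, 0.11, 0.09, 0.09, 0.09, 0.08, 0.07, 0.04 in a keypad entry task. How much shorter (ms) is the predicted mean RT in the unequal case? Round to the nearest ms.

29 ms

Equiprobable entropy H₀ = log₂ 8 = 3.0000 bits.
Skewed entropy H = −Σ pᵢ log₂ pᵢ = 2.5576 bits.
ΔRT = b·(H₀ − H) = 65 × 0.4424 = 28.75 ms.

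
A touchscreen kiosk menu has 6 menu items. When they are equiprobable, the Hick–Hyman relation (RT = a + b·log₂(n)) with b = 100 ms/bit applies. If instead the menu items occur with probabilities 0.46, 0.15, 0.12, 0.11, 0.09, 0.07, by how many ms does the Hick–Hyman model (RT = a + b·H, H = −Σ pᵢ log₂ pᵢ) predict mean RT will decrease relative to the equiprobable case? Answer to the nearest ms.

36 ms

The RT saving is b·ΔH. Equiprobable H₀ = log₂(6) = 2.5850 bits; with the given probabilities H = 2.2244 bits.
b·(H₀ − H) = 100 × (2.5850 − 2.2244) = 36.05 ms.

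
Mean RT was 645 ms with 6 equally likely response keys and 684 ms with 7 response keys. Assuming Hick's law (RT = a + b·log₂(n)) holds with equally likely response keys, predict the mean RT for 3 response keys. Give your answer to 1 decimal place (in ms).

469.6 ms

Solve the two-equation system in a and b:
  b = (684 − 645) / (log₂ 7 − log₂ 6) = 39 / (2.8074 − 2.5850) = 175.366 ms/bit
  a = 645 − 175.366 × 2.5850 = 191.686 ms
Then RT(3) = 191.686 + 175.366 × log₂ 3 = 191.686 + 175.366 × 1.5850 ≈ 469.634 ms.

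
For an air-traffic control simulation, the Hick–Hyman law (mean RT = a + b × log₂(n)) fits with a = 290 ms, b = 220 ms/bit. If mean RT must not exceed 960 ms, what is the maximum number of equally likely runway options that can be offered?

8

Information budget: (960 − 290)/220 = 3.0455 bits, so n ≤ 2^3.0455 = 8.256 → at most 8.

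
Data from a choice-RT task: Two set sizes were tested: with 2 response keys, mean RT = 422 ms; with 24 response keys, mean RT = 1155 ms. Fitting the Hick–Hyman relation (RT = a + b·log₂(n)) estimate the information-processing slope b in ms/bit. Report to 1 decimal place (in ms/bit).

Slope: b = (1155 − 422) / (log₂ 24 − log₂ 2) = 733/3.5850 = 204.465 ms/bit.

204.5 ms/bit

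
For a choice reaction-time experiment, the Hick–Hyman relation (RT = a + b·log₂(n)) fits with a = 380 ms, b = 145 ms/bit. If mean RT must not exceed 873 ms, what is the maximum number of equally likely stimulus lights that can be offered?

10

145·log₂ n ≤ 873 − 380 = 493, giving log₂ n ≤ 3.4000 and n ≤ 10.556. The largest whole number is 10.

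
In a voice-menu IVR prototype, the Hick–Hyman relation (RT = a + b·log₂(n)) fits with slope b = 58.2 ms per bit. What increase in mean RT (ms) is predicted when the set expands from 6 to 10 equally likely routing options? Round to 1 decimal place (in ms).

42.9 ms

Only the slope matters, since a is common to both: ΔRT = b·log₂(n₂/n₁).
log₂(10) − log₂(6) = 3.3219 − 2.5850 = 0.7370.
ΔRT = 58.2 × 0.7370 = 42.891 ms.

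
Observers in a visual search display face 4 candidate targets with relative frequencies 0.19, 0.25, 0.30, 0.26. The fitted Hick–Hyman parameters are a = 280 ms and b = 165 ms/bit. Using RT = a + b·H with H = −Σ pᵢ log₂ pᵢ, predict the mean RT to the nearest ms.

607 ms

Entropy contributions −pᵢ log₂ pᵢ: 0.4552, 0.5000, 0.5211, 0.5053; sum H = 1.9816 bits.
RT = a + bH = 280 + 165·1.9816 = 606.96 ms.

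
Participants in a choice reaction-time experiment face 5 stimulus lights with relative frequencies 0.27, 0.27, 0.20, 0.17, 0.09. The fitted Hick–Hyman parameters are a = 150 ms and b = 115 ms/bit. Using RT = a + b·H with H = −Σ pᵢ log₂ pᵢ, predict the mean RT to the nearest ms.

407 ms

H = 0.27·log₂(1/0.27) + 0.27·log₂(1/0.27) + 0.20·log₂(1/0.20) + 0.17·log₂(1/0.17) + 0.09·log₂(1/0.09) = 2.2317 bits.
RT = 150 + 115 × 2.2317 = 406.64 ms.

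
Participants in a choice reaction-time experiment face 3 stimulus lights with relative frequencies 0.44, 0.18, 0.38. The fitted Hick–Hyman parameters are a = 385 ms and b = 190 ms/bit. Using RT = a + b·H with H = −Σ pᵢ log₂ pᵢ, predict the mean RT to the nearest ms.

669 ms

H = 0.44·log₂(1/0.44) + 0.18·log₂(1/0.18) + 0.38·log₂(1/0.38) = 1.4969 bits.
RT = 385 + 190 × 1.4969 = 669.41 ms.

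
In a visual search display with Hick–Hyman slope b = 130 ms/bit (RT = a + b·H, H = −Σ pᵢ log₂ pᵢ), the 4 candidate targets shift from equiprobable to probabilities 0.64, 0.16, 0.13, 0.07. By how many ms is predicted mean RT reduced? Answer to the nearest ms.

67 ms

Equiprobable entropy H₀ = log₂ 4 = 2.0000 bits.
Skewed entropy H = −Σ pᵢ log₂ pᵢ = 1.4863 bits.
ΔRT = b·(H₀ − H) = 130 × 0.5137 = 66.78 ms.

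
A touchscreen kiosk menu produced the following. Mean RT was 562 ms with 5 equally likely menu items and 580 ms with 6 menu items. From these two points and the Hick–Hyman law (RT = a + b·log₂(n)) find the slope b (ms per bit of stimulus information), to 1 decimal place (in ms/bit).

Slope: b = (580 − 562) / (log₂ 6 − log₂ 5) = 18/0.2630 = 68.432 ms/bit.

68.4 ms/bit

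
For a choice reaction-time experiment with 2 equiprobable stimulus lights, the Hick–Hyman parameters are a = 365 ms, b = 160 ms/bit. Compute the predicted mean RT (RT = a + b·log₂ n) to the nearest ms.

525 ms

log₂(2) = 1 bits, so RT = 365 + 160 × 1 ≈ 525.000 ms.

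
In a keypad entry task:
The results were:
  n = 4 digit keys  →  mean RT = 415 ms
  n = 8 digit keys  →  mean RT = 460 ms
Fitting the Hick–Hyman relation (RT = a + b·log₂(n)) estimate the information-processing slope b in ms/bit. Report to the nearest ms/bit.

b = (RT₂ − RT₁)/(log₂ n₂ − log₂ n₁) = (460 − 415)/(3 − 2) = 45 ms/bit.

45 ms/bit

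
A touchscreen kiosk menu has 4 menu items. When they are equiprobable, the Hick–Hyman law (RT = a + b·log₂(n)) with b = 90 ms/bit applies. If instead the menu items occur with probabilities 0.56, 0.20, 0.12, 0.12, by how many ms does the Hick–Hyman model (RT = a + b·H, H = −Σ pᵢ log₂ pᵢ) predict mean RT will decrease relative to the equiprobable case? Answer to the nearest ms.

The RT saving is b·ΔH. Equiprobable H₀ = log₂(4) = 2.0000 bits; with the given probabilities H = 1.6670 bits.
b·(H₀ − H) = 90 × (2.0000 − 1.6670) = 29.97 ms.

30 ms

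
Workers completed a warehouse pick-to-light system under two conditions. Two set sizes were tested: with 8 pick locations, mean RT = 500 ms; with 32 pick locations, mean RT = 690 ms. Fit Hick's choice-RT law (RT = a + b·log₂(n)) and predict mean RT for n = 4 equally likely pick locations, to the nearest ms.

RT is linear in log₂ n, so two points fix the line:
  b = (690 − 500) / (log₂ 32 − log₂ 8) = 190 / (5 − 3) = 95 ms/bit
  a = 500 − 95 × 3 = 215 ms
Then RT(4) = 215 + 95 × log₂ 4 = 215 + 95 × 2 ≈ 405.000 ms.

405 ms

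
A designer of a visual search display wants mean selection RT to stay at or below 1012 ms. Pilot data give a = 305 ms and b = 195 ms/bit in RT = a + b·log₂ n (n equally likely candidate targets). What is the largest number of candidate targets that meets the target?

12

Set 305 + 195·log₂ n ≤ 1012 → log₂ n ≤ (1012 − 305)/195 = 3.6256.
So n ≤ 2^3.6256 = 12.343; the largest integer n is 12.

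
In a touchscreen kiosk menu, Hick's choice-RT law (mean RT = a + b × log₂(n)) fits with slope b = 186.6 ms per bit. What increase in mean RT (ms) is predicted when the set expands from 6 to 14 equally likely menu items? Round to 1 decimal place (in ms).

The intercept a cancels: ΔRT = b·(log₂ n₂ − log₂ n₁) = b·log₂(n₂/n₁).
log₂(14) − log₂(6) = 3.8074 − 2.5850 = 1.2224.
ΔRT = 186.6 × 1.2224 = 228.098 ms.

228.1 ms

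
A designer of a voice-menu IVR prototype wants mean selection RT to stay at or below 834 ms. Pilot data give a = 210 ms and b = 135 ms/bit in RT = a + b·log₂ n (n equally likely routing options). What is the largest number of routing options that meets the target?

135·log₂ n ≤ 834 − 210 = 624, giving log₂ n ≤ 4.6222 and n ≤ 24.628. The largest whole number is 24.

24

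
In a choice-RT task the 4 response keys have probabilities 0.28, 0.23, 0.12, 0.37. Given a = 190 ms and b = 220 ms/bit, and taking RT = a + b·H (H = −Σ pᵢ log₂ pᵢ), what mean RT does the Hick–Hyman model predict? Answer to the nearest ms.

608 ms

Entropy contributions −pᵢ log₂ pᵢ: 0.5142, 0.4877, 0.3671, 0.5307; sum H = 1.8997 bits.
RT = a + bH = 190 + 220·1.8997 = 607.93 ms.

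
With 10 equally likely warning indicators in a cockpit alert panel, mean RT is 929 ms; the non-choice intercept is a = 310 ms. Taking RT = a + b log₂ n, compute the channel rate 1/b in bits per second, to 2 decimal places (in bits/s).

5.37 bits/s

b = (929 − 310)/log₂ 10 = 619/3.3219 = 186.338 ms per bit = 0.18634 s/bit; the reciprocal is 5.367 bits/s.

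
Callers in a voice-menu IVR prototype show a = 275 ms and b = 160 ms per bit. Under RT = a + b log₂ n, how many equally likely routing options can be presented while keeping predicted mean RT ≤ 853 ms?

12

160·log₂ n ≤ 853 − 275 = 578, giving log₂ n ≤ 3.6125 and n ≤ 12.231. The largest whole number is 12.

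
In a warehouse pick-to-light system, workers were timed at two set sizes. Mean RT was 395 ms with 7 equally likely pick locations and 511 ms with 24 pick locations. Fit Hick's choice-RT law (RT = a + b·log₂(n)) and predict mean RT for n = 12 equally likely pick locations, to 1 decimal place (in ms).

445.7 ms

Fit slope and intercept:
  b = (511 − 395) / (log₂ 24 − log₂ 7) = 116 / (4.5850 − 2.8074) = 65.256 ms/bit
  a = 395 − 65.256 × 2.8074 = 211.803 ms
Then RT(12) = 211.803 + 65.256 × log₂ 12 = 211.803 + 65.256 × 3.5850 ≈ 445.744 ms.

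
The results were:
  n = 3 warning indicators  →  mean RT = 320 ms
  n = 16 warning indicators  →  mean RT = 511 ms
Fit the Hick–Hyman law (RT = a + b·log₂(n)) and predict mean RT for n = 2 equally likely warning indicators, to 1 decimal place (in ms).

273.7 ms

Fit slope and intercept:
  b = (511 − 320) / (log₂ 16 − log₂ 3) = 191 / (4 − 1.5850) = 79.088 ms/bit
  a = 320 − 79.088 × 1.5850 = 194.649 ms
Then RT(2) = 194.649 + 79.088 × log₂ 2 = 194.649 + 79.088 × 1 ≈ 273.737 ms.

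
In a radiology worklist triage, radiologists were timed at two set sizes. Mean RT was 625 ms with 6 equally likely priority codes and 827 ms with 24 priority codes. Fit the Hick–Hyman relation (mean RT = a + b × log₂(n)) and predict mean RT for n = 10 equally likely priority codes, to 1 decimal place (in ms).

Solve the two-equation system in a and b:
  b = (827 − 625) / (log₂ 24 − log₂ 6) = 202 / (4.5850 − 2.5850) = 101.000 ms/bit
  a = 625 − 101.000 × 2.5850 = 363.919 ms
Then RT(10) = 363.919 + 101.000 × log₂ 10 = 363.919 + 101.000 × 3.3219 ≈ 699.434 ms.

699.4 ms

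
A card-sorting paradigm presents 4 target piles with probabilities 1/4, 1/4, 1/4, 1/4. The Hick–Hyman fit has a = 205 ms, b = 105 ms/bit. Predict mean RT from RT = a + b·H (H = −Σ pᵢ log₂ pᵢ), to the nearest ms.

H = −Σ pᵢ log₂ pᵢ = 0.25·2 + 0.25·2 + 0.25·2 + 0.25·2 = 2.000 bits.
RT = 205 + 105 × 2.000 = 415.00 ms.

415 ms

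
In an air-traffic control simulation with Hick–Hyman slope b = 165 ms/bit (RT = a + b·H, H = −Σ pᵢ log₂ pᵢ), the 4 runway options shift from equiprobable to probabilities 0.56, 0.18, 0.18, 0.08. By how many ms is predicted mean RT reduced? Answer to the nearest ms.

58 ms

Equiprobable entropy H₀ = log₂ 4 = 2.0000 bits.
Skewed entropy H = −Σ pᵢ log₂ pᵢ = 1.6506 bits.
ΔRT = b·(H₀ − H) = 165 × 0.3494 = 57.66 ms.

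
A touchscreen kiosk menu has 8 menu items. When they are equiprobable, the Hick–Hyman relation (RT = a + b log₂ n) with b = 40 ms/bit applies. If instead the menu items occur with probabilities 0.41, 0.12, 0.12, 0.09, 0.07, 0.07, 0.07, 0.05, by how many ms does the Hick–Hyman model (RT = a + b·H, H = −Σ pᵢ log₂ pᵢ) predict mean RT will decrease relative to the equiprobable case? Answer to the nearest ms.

Equiprobable entropy H₀ = log₂ 8 = 3.0000 bits.
Skewed entropy H = −Σ pᵢ log₂ pᵢ = 2.5959 bits.
ΔRT = b·(H₀ − H) = 40 × 0.4041 = 16.16 ms.

16 ms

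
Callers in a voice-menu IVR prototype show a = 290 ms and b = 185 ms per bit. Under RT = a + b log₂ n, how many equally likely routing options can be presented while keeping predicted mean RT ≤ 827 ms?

7

Information budget: (827 − 290)/185 = 2.9027 bits, so n ≤ 2^2.9027 = 7.478 → at most 7.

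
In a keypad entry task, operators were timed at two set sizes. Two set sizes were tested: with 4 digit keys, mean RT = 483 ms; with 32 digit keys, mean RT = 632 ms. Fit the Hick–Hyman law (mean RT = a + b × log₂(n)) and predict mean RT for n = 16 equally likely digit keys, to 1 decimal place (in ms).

582.3 ms

With log₂ n on the abscissa the relation is linear; from the two conditions:
  b = (632 − 483) / (log₂ 32 − log₂ 4) = 149 / (5 − 2) = 49.667 ms/bit
  a = 483 − 49.667 × 2 = 383.667 ms
Then RT(16) = 383.667 + 49.667 × log₂ 16 = 383.667 + 49.667 × 4 ≈ 582.333 ms.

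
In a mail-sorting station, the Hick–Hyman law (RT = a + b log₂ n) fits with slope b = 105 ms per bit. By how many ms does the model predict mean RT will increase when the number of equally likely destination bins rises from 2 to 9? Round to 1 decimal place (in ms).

227.8 ms

ΔRT = (a + b log₂ n₂) − (a + b log₂ n₁) = b·(log₂ n₂ − log₂ n₁).
log₂(9) − log₂(2) = 3.1699 − 1 = 2.1699.
ΔRT = 105 × 2.1699 = 227.842 ms.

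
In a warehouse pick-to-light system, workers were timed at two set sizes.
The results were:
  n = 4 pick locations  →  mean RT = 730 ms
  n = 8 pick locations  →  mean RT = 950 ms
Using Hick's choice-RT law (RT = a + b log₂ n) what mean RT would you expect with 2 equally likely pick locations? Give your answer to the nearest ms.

510 ms

Solve the two-equation system in a and b:
  b = (950 − 730) / (log₂ 8 − log₂ 4) = 220 / (3 − 2) = 220 ms/bit
  a = 730 − 220 × 2 = 290 ms
Then RT(2) = 290 + 220 × log₂ 2 = 290 + 220 × 1 ≈ 510.000 ms.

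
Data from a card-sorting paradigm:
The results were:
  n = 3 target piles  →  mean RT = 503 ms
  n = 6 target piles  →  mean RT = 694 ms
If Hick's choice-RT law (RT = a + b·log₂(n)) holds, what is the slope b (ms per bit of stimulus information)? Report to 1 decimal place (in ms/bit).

191.0 ms/bit

Slope: b = (694 − 503) / (log₂ 6 − log₂ 3) = 191/1.0000 = 191.000 ms/bit.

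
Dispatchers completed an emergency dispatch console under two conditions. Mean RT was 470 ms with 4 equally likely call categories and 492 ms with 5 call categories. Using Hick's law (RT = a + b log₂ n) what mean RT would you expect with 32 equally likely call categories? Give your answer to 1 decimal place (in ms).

Solve the two-equation system in a and b:
  b = (492 − 470) / (log₂ 5 − log₂ 4) = 22 / (2.3219 − 2) = 68.338 ms/bit
  a = 470 − 68.338 × 2 = 333.324 ms
Then RT(32) = 333.324 + 68.338 × log₂ 32 = 333.324 + 68.338 × 5 ≈ 675.015 ms.

675.0 ms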